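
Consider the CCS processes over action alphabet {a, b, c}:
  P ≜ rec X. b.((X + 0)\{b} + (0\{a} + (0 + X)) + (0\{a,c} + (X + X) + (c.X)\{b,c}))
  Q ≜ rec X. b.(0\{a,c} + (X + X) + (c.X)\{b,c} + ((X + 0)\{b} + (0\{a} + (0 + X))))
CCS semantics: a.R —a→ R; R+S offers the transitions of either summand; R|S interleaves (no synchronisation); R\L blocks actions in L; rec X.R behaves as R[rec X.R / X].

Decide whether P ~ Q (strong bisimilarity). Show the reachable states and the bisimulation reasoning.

LTS(P): 2 reachable states
  s0 = rec X. b.((X + 0)\{b} + (0\{a} + (0 + X)) + (0\{a,c} + (X + X) + (c.X)\{b,c})) → -b-> s1
  s1 = ((rec X. b.((X + 0)\{b} + (0\{a} + (0 + X)) + (0\{a,c} + (X + X) + (c.X)\{b,c}))) + 0)\{b} + (0\{a} + (0 + (rec X. b.((X + 0)\{b} + (0\{a} + (0 + X)) + (0\{a,c} + (X + X) + (c.X)\{b,c}))))) + (0\{a,c} + ((rec X. b.((X + 0)\{b} + (0\{a} + (0 + X)) + (0\{a,c} + (X + X) + (c.X)\{b,c}))) + (rec X. b.((X + 0)\{b} + (0\{a} + (0 + X)) + (0\{a,c} + (X + X) + (c.X)\{b,c})))) + (c.(rec X. b.((X + 0)\{b} + (0\{a} + (0 + X)) + (0\{a,c} + (X + X) + (c.X)\{b,c}))))\{b,c}) → -b-> s1
LTS(Q): 2 reachable states
  t0 = rec X. b.(0\{a,c} + (X + X) + (c.X)\{b,c} + ((X + 0)\{b} + (0\{a} + (0 + X)))) → -b-> t1
  t1 = 0\{a,c} + ((rec X. b.(0\{a,c} + (X + X) + (c.X)\{b,c} + ((X + 0)\{b} + (0\{a} + (0 + X))))) + (rec X. b.(0\{a,c} + (X + X) + (c.X)\{b,c} + ((X + 0)\{b} + (0\{a} + (0 + X)))))) + (c.(rec X. b.(0\{a,c} + (X + X) + (c.X)\{b,c} + ((X + 0)\{b} + (0\{a} + (0 + X))))))\{b,c} + (((rec X. b.(0\{a,c} + (X + X) + (c.X)\{b,c} + ((X + 0)\{b} + (0\{a} + (0 + X))))) + 0)\{b} + (0\{a} + (0 + (rec X. b.(0\{a,c} + (X + X) + (c.X)\{b,c} + ((X + 0)\{b} + (0\{a} + (0 + X)))))))) → -b-> t1
Partition-refinement fixed point:
  B0 = {s0, s1, t0, t1}
s0 ∈ B0, t0 ∈ B0 → same block

P ~ Q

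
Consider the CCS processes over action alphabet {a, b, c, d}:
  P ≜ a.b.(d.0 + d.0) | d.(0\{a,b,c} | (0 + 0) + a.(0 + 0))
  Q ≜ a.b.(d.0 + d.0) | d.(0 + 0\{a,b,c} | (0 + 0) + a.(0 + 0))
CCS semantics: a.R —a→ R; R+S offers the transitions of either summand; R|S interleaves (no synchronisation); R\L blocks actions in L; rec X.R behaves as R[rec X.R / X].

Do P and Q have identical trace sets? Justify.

trace-equivalent

P's transition system — 12 states:
  m0 = a.b.(d.0 + d.0) | d.(0\{a,b,c} | (0 + 0) + a.(0 + 0)) ⊢ --a--▸ m1, --d--▸ m2
  m1 = b.(d.0 + d.0) | d.(0\{a,b,c} | (0 + 0) + a.(0 + 0)) ⊢ --b--▸ m3, --d--▸ m4
  m2 = a.b.(d.0 + d.0) | (0\{a,b,c} | (0 + 0) + a.(0 + 0)) ⊢ --a--▸ m4, --a--▸ m5
  m3 = (d.0 + d.0) | d.(0\{a,b,c} | (0 + 0) + a.(0 + 0)) ⊢ --d--▸ m6, --d--▸ m7
  m4 = b.(d.0 + d.0) | (0\{a,b,c} | (0 + 0) + a.(0 + 0)) ⊢ --a--▸ m8, --b--▸ m6
  m5 = a.b.(d.0 + d.0) | (0 + 0) ⊢ --a--▸ m8
  m6 = (d.0 + d.0) | (0\{a,b,c} | (0 + 0) + a.(0 + 0)) ⊢ --a--▸ m9, --d--▸ m10
  m7 = 0 | d.(0\{a,b,c} | (0 + 0) + a.(0 + 0)) ⊢ --d--▸ m10
  m8 = b.(d.0 + d.0) | (0 + 0) ⊢ --b--▸ m9
  m9 = (d.0 + d.0) | (0 + 0) ⊢ --d--▸ m11
  m10 = 0 | (0\{a,b,c} | (0 + 0) + a.(0 + 0)) ⊢ --a--▸ m11
  m11 = 0 | (0 + 0) ⊢ stopped
Q's transition system — 12 states:
  n0 = a.b.(d.0 + d.0) | d.(0 + 0\{a,b,c} | (0 + 0) + a.(0 + 0)) ⊢ --a--▸ n1, --d--▸ n2
  n1 = b.(d.0 + d.0) | d.(0 + 0\{a,b,c} | (0 + 0) + a.(0 + 0)) ⊢ --b--▸ n3, --d--▸ n4
  n2 = a.b.(d.0 + d.0) | (0 + 0\{a,b,c} | (0 + 0) + a.(0 + 0)) ⊢ --a--▸ n4, --a--▸ n5
  n3 = (d.0 + d.0) | d.(0 + 0\{a,b,c} | (0 + 0) + a.(0 + 0)) ⊢ --d--▸ n6, --d--▸ n7
  n4 = b.(d.0 + d.0) | (0 + 0\{a,b,c} | (0 + 0) + a.(0 + 0)) ⊢ --a--▸ n8, --b--▸ n6
  n5 = a.b.(d.0 + d.0) | (0 + 0) ⊢ --a--▸ n8
  n6 = (d.0 + d.0) | (0 + 0\{a,b,c} | (0 + 0) + a.(0 + 0)) ⊢ --a--▸ n9, --d--▸ n10
  n7 = 0 | d.(0 + 0\{a,b,c} | (0 + 0) + a.(0 + 0)) ⊢ --d--▸ n10
  n8 = b.(d.0 + d.0) | (0 + 0) ⊢ --b--▸ n9
  n9 = (d.0 + d.0) | (0 + 0) ⊢ --d--▸ n11
  n10 = 0 | (0 + 0\{a,b,c} | (0 + 0) + a.(0 + 0)) ⊢ --a--▸ n11
  n11 = 0 | (0 + 0) ⊢ stopped
Bisimilarity quotient blocks:
  B0 = {m0, n0}
  B1 = {m1, n1}
  B2 = {m3, n3}
  B3 = {m6, n6}
  B4 = {m10, n10}
  B5 = {m11, n11}
  B6 = {m9, n9}
  B7 = {m7, n7}
  B8 = {m4, n4}
  B9 = {m8, n8}
  B10 = {m2, n2}
  B11 = {m5, n5}
m0 ∈ B0, n0 ∈ B0 → same block
Bisimilar ⇒ trace-equivalent.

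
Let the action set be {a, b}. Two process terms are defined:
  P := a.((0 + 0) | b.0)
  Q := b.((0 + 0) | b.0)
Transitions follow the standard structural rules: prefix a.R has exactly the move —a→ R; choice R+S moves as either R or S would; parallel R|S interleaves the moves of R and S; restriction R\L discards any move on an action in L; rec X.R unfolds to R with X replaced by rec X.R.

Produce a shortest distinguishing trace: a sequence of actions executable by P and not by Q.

Reachable graph of P (3 states):
  s0 = a.((0 + 0) | b.0) ⊢ --a--▸ s1
  s1 = (0 + 0) | b.0 ⊢ --b--▸ s2
  s2 = (0 + 0) | 0 ⊢ ·
Reachable graph of Q (3 states):
  t0 = b.((0 + 0) | b.0) ⊢ --b--▸ t1
  t1 = (0 + 0) | b.0 ⊢ --b--▸ t2
  t2 = (0 + 0) | 0 ⊢ ·
Trace ⟨a⟩ through P, begin at {s0}:
  [1] a ⇒ {s1}
  ✓ P
Trace ⟨a⟩ through Q, begin at {t0}:
  [1] a ⇒ ∅ (Q stuck)

a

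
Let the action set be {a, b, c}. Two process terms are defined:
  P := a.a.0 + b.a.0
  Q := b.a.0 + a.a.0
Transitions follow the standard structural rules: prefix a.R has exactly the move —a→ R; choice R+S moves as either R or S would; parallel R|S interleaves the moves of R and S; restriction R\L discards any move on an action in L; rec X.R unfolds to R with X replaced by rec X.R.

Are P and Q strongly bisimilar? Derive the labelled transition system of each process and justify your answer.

P's transition system — 3 states:
  p0 = a.a.0 + b.a.0 ⊢ --a--▸ p1, --b--▸ p1
  p1 = a.0 ⊢ --a--▸ p2
  p2 = 0 ⊢ stopped
Q's transition system — 3 states:
  q0 = b.a.0 + a.a.0 ⊢ --a--▸ q1, --b--▸ q1
  q1 = a.0 ⊢ --a--▸ q2
  q2 = 0 ⊢ stopped
Coarsest stable partition (strong bisimilarity classes):
  B0 = {p0, q0}
  B1 = {p1, q1}
  B2 = {p2, q2}
p0 ∈ B0, q0 ∈ B0 → same block

P ~ Q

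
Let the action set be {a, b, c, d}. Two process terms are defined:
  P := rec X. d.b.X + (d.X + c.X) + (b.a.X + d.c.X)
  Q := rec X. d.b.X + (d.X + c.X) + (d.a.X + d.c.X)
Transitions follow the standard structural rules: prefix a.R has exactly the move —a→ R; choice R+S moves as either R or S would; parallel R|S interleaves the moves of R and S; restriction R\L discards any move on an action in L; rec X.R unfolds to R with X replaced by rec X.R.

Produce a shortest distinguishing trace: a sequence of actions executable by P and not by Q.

b

LTS(P): 4 reachable states
  s0 = rec X. d.b.X + (d.X + c.X) + (b.a.X + d.c.X) :: --b--▸ s1, --c--▸ s0, --d--▸ s0, --d--▸ s2, --d--▸ s3
  s1 = a.(rec X. d.b.X + (d.X + c.X) + (b.a.X + d.c.X)) :: --a--▸ s0
  s2 = b.(rec X. d.b.X + (d.X + c.X) + (b.a.X + d.c.X)) :: --b--▸ s0
  s3 = c.(rec X. d.b.X + (d.X + c.X) + (b.a.X + d.c.X)) :: --c--▸ s0
LTS(Q): 4 reachable states
  t0 = rec X. d.b.X + (d.X + c.X) + (d.a.X + d.c.X) :: --c--▸ t0, --d--▸ t0, --d--▸ t1, --d--▸ t2, --d--▸ t3
  t1 = a.(rec X. d.b.X + (d.X + c.X) + (d.a.X + d.c.X)) :: --a--▸ t0
  t2 = b.(rec X. d.b.X + (d.X + c.X) + (d.a.X + d.c.X)) :: --b--▸ t0
  t3 = c.(rec X. d.b.X + (d.X + c.X) + (d.a.X + d.c.X)) :: --c--▸ t0
Executing b from P (initial set {s0}):
  after b @ step 1: {s1}
  P completes σ.
Executing b from Q (initial set {t0}):
  after b @ step 1: ∅ (Q stuck)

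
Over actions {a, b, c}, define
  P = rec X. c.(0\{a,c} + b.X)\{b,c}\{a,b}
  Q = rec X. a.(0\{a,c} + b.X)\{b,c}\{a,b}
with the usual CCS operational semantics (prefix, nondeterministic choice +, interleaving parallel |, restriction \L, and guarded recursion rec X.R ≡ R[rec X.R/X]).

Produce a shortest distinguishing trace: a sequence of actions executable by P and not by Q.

Reachable graph of P (2 states):
  u0 = rec X. c.(0\{a,c} + b.X)\{b,c}\{a,b} has moves =c=> u1
  u1 = (0\{a,c} + b.(rec X. c.(0\{a,c} + b.X)\{b,c}\{a,b}))\{b,c}\{a,b} has moves deadlocked
Reachable graph of Q (2 states):
  v0 = rec X. a.(0\{a,c} + b.X)\{b,c}\{a,b} has moves =a=> v1
  v1 = (0\{a,c} + b.(rec X. a.(0\{a,c} + b.X)\{b,c}\{a,b}))\{b,c}\{a,b} has moves deadlocked
Run σ = ⟨c⟩ on P: start {u0}
  step 1 (c): {u1}
  P completes σ.
Run σ = ⟨c⟩ on Q: start {v0}
  step 1 (c): no successor for Q

c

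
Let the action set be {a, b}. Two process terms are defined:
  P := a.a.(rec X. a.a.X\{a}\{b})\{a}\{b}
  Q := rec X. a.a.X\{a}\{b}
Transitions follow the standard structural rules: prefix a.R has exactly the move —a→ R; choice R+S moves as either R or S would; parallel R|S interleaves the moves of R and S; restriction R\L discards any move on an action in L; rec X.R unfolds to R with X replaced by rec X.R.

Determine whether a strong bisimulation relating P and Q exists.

LTS(P): 3 reachable states
  s0 = a.a.(rec X. a.a.X\{a}\{b})\{a}\{b} | -a-> s1
  s1 = a.(rec X. a.a.X\{a}\{b})\{a}\{b} | -a-> s2
  s2 = (rec X. a.a.X\{a}\{b})\{a}\{b} | deadlocked
LTS(Q): 3 reachable states
  t0 = rec X. a.a.X\{a}\{b} | -a-> t1
  t1 = a.(rec X. a.a.X\{a}\{b})\{a}\{b} | -a-> t2
  t2 = (rec X. a.a.X\{a}\{b})\{a}\{b} | deadlocked
Partition-refinement fixed point:
  B0 = {s0, t0}
  B1 = {s1, t1}
  B2 = {s2, t2}
s0 ∈ B0, t0 ∈ B0 → same block

bisimilar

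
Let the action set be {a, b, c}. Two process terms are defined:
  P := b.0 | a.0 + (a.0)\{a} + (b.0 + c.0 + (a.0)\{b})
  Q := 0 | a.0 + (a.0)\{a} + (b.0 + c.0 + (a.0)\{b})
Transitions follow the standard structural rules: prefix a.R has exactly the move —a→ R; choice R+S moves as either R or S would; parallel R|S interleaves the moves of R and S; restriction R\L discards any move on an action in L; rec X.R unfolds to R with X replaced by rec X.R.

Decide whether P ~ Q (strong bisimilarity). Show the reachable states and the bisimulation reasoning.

P's transition system — 6 states:
  u0 = b.0 | a.0 + (a.0)\{a} + (b.0 + c.0 + (a.0)\{b}) → —a→ u1, —a→ u2, —b→ u3, —b→ u4, —c→ u3
  u1 = 0\{b} → (no moves)
  u2 = b.0 | 0 → —b→ u5
  u3 = 0 → (no moves)
  u4 = 0 | a.0 → —a→ u5
  u5 = 0 | 0 → (no moves)
Q's transition system — 4 states:
  v0 = 0 | a.0 + (a.0)\{a} + (b.0 + c.0 + (a.0)\{b}) → —a→ v1, —a→ v2, —b→ v3, —c→ v3
  v1 = 0 | 0 → (no moves)
  v2 = 0\{b} → (no moves)
  v3 = 0 → (no moves)
Partition-refinement fixed point:
  B0 = {u0}
  B1 = {u1, u3, u5, v1, v2, v3}
  B2 = {u4}
  B3 = {u2}
  B4 = {v0}
u0 ∈ B0, v0 ∈ B4 → different blocks

NO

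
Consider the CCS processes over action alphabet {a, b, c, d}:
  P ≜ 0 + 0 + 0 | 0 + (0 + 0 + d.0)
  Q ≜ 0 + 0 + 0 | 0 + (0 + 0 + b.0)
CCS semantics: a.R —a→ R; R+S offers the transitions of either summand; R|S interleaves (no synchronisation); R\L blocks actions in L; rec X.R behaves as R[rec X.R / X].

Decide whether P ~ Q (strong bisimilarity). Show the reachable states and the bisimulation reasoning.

P's transition system — 2 states:
  u0 = 0 + 0 + 0 | 0 + (0 + 0 + d.0) has moves -d-> u1
  u1 = 0 has moves ·
Q's transition system — 2 states:
  v0 = 0 + 0 + 0 | 0 + (0 + 0 + b.0) has moves -b-> v1
  v1 = 0 has moves ·
Partition-refinement fixed point:
  B0 = {u0}
  B1 = {u1, v1}
  B2 = {v0}
u0 ∈ B0, v0 ∈ B2 → different blocks

NO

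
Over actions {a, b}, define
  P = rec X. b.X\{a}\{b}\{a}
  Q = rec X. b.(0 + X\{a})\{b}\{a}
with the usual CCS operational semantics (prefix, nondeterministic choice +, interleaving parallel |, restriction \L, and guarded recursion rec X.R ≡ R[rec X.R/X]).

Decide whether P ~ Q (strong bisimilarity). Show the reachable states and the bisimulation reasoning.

bisimilar

Reachable graph of P (2 states):
  u0 = rec X. b.X\{a}\{b}\{a} ⊢ ··b··> u1
  u1 = (rec X. b.X\{a}\{b}\{a})\{a}\{b}\{a} ⊢ stopped
Reachable graph of Q (2 states):
  v0 = rec X. b.(0 + X\{a})\{b}\{a} ⊢ ··b··> v1
  v1 = (0 + (rec X. b.(0 + X\{a})\{b}\{a})\{a})\{b}\{a} ⊢ stopped
Coarsest stable partition (strong bisimilarity classes):
  B0 = {u0, v0}
  B1 = {u1, v1}
u0 ∈ B0, v0 ∈ B0 → same block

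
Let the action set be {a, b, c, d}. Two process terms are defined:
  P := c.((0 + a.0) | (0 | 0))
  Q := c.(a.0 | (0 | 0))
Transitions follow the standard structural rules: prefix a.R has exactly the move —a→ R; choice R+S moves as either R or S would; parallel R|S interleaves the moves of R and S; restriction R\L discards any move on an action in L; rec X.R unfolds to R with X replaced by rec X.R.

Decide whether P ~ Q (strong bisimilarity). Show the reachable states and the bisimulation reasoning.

P ~ Q

P's transition system — 3 states:
  m0 = c.((0 + a.0) | (0 | 0)) | ··c··> m1
  m1 = (0 + a.0) | (0 | 0) | ··a··> m2
  m2 = 0 | (0 | 0) | ·
Q's transition system — 3 states:
  n0 = c.(a.0 | (0 | 0)) | ··c··> n1
  n1 = a.0 | (0 | 0) | ··a··> n2
  n2 = 0 | (0 | 0) | ·
Coarsest stable partition (strong bisimilarity classes):
  B0 = {m0, n0}
  B1 = {m1, n1}
  B2 = {m2, n2}
m0 ∈ B0, n0 ∈ B0 → same block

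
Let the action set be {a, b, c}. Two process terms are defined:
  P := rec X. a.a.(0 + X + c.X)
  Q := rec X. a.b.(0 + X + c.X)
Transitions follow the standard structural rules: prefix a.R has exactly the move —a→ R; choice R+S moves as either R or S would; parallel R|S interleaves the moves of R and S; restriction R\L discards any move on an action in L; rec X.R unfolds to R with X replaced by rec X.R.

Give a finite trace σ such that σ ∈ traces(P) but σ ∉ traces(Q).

aa

LTS(P): 3 reachable states
  p0 = rec X. a.a.(0 + X + c.X) has moves ··a··> p1
  p1 = a.(0 + (rec X. a.a.(0 + X + c.X)) + c.(rec X. a.a.(0 + X + c.X))) has moves ··a··> p2
  p2 = 0 + (rec X. a.a.(0 + X + c.X)) + c.(rec X. a.a.(0 + X + c.X)) has moves ··a··> p1, ··c··> p0
LTS(Q): 3 reachable states
  q0 = rec X. a.b.(0 + X + c.X) has moves ··a··> q1
  q1 = b.(0 + (rec X. a.b.(0 + X + c.X)) + c.(rec X. a.b.(0 + X + c.X))) has moves ··b··> q2
  q2 = 0 + (rec X. a.b.(0 + X + c.X)) + c.(rec X. a.b.(0 + X + c.X)) has moves ··a··> q1, ··c··> q0
Executing aa from P (initial set {p0}):
  [1] a ⇒ {p1}
  [2] a ⇒ {p2}
  — P admits the full trace.
Executing aa from Q (initial set {q0}):
  [1] a ⇒ {q1}
  [2] a ⇒ ∅  — Q cannot continue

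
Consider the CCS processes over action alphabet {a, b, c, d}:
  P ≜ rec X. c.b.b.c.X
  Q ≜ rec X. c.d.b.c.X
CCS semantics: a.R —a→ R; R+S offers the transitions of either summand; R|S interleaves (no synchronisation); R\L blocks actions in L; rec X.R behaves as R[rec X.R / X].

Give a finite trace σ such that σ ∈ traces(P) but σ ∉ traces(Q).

P's transition system — 4 states:
  u0 = rec X. c.b.b.c.X | =c=> u1
  u1 = b.b.c.(rec X. c.b.b.c.X) | =b=> u2
  u2 = b.c.(rec X. c.b.b.c.X) | =b=> u3
  u3 = c.(rec X. c.b.b.c.X) | =c=> u0
Q's transition system — 4 states:
  v0 = rec X. c.d.b.c.X | =c=> v1
  v1 = d.b.c.(rec X. c.d.b.c.X) | =d=> v2
  v2 = b.c.(rec X. c.d.b.c.X) | =b=> v3
  v3 = c.(rec X. c.d.b.c.X) | =c=> v0
Run σ = ⟨cb⟩ on P: start {u0}
  after c @ step 1: {u1}
  after b @ step 2: {u2}
  — P admits the full trace.
Run σ = ⟨cb⟩ on Q: start {v0}
  after c @ step 1: {v1}
  after b @ step 2: no successor for Q

cb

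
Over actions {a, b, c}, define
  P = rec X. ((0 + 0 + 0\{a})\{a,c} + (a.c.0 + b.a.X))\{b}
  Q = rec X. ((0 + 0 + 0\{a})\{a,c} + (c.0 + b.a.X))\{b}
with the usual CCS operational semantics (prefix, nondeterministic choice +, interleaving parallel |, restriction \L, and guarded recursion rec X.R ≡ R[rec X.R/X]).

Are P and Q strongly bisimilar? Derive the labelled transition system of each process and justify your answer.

LTS(P): 3 reachable states
  m0 = rec X. ((0 + 0 + 0\{a})\{a,c} + (a.c.0 + b.a.X))\{b} has moves -a-> m1
  m1 = (c.0)\{b} has moves -c-> m2
  m2 = 0\{b} has moves (no moves)
LTS(Q): 2 reachable states
  n0 = rec X. ((0 + 0 + 0\{a})\{a,c} + (c.0 + b.a.X))\{b} has moves -c-> n1
  n1 = 0\{b} has moves (no moves)
Coarsest stable partition (strong bisimilarity classes):
  B0 = {m0}
  B1 = {m1, n0}
  B2 = {m2, n1}
m0 ∈ B0, n0 ∈ B1 → different blocks

P ≁ Q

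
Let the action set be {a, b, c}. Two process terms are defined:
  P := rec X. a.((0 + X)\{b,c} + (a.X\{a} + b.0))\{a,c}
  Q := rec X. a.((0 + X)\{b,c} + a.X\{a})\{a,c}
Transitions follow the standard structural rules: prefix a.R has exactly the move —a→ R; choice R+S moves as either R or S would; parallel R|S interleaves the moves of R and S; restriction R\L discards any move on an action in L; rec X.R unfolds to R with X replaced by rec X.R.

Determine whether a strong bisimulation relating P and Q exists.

NO

LTS(P): 3 reachable states
  u0 = rec X. a.((0 + X)\{b,c} + (a.X\{a} + b.0))\{a,c} has moves ··a··> u1
  u1 = ((0 + (rec X. a.((0 + X)\{b,c} + (a.X\{a} + b.0))\{a,c}))\{b,c} + (a.(rec X. a.((0 + X)\{b,c} + (a.X\{a} + b.0))\{a,c})\{a} + b.0))\{a,c} has moves ··b··> u2
  u2 = 0\{a,c} has moves deadlocked
LTS(Q): 2 reachable states
  v0 = rec X. a.((0 + X)\{b,c} + a.X\{a})\{a,c} has moves ··a··> v1
  v1 = ((0 + (rec X. a.((0 + X)\{b,c} + a.X\{a})\{a,c}))\{b,c} + a.(rec X. a.((0 + X)\{b,c} + a.X\{a})\{a,c})\{a})\{a,c} has moves deadlocked
Partition-refinement fixed point:
  B0 = {u0}
  B1 = {u1}
  B2 = {u2, v1}
  B3 = {v0}
u0 ∈ B0, v0 ∈ B3 → different blocks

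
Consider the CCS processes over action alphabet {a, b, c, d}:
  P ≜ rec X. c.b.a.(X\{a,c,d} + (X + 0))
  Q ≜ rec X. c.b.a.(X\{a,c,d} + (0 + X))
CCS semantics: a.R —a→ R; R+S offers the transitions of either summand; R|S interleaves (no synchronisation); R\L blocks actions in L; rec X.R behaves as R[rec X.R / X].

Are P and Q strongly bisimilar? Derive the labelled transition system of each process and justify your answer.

Reachable graph of P (4 states):
  p0 = rec X. c.b.a.(X\{a,c,d} + (X + 0)) has moves =c=> p1
  p1 = b.a.((rec X. c.b.a.(X\{a,c,d} + (X + 0)))\{a,c,d} + ((rec X. c.b.a.(X\{a,c,d} + (X + 0))) + 0)) has moves =b=> p2
  p2 = a.((rec X. c.b.a.(X\{a,c,d} + (X + 0)))\{a,c,d} + ((rec X. c.b.a.(X\{a,c,d} + (X + 0))) + 0)) has moves =a=> p3
  p3 = (rec X. c.b.a.(X\{a,c,d} + (X + 0)))\{a,c,d} + ((rec X. c.b.a.(X\{a,c,d} + (X + 0))) + 0) has moves =c=> p1
Reachable graph of Q (4 states):
  q0 = rec X. c.b.a.(X\{a,c,d} + (0 + X)) has moves =c=> q1
  q1 = b.a.((rec X. c.b.a.(X\{a,c,d} + (0 + X)))\{a,c,d} + (0 + (rec X. c.b.a.(X\{a,c,d} + (0 + X))))) has moves =b=> q2
  q2 = a.((rec X. c.b.a.(X\{a,c,d} + (0 + X)))\{a,c,d} + (0 + (rec X. c.b.a.(X\{a,c,d} + (0 + X))))) has moves =a=> q3
  q3 = (rec X. c.b.a.(X\{a,c,d} + (0 + X)))\{a,c,d} + (0 + (rec X. c.b.a.(X\{a,c,d} + (0 + X)))) has moves =c=> q1
Partition-refinement fixed point:
  B0 = {p0, p3, q0, q3}
  B1 = {p1, q1}
  B2 = {p2, q2}
p0 ∈ B0, q0 ∈ B0 → same block

bisimilar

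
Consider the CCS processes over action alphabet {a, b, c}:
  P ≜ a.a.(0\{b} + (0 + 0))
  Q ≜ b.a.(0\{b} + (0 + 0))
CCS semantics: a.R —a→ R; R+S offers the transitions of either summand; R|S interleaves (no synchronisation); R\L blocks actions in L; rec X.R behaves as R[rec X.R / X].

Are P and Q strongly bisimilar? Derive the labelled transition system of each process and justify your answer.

P ≁ Q

P's transition system — 3 states:
  u0 = a.a.(0\{b} + (0 + 0)) :: —a→ u1
  u1 = a.(0\{b} + (0 + 0)) :: —a→ u2
  u2 = 0\{b} + (0 + 0) :: ∅
Q's transition system — 3 states:
  v0 = b.a.(0\{b} + (0 + 0)) :: —b→ v1
  v1 = a.(0\{b} + (0 + 0)) :: —a→ v2
  v2 = 0\{b} + (0 + 0) :: ∅
Partition-refinement fixed point:
  B0 = {u0}
  B1 = {u1, v1}
  B2 = {u2, v2}
  B3 = {v0}
u0 ∈ B0, v0 ∈ B3 → different blocks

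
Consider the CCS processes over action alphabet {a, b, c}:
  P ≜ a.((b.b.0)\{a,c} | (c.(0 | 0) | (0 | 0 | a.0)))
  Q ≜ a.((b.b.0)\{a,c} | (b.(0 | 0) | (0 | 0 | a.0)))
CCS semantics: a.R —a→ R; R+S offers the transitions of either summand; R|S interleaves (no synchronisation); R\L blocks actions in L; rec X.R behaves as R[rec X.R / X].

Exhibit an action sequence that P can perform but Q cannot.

ac

Reachable graph of P (13 states):
  m0 = a.((b.b.0)\{a,c} | (c.(0 | 0) | (0 | 0 | a.0))) has moves ··a··> m1
  m1 = (b.b.0)\{a,c} | (c.(0 | 0) | (0 | 0 | a.0)) has moves ··a··> m2, ··b··> m3, ··c··> m4
  m2 = (b.b.0)\{a,c} | (c.(0 | 0) | (0 | 0 | 0)) has moves ··b··> m5, ··c··> m6
  m3 = (b.0)\{a,c} | (c.(0 | 0) | (0 | 0 | a.0)) has moves ··a··> m5, ··b··> m7, ··c··> m8
  m4 = (b.b.0)\{a,c} | (0 | 0 | (0 | 0 | a.0)) has moves ··a··> m6, ··b··> m8
  m5 = (b.0)\{a,c} | (c.(0 | 0) | (0 | 0 | 0)) has moves ··b··> m9, ··c··> m10
  m6 = (b.b.0)\{a,c} | (0 | 0 | (0 | 0 | 0)) has moves ··b··> m10
  m7 = 0\{a,c} | (c.(0 | 0) | (0 | 0 | a.0)) has moves ··a··> m9, ··c··> m11
  m8 = (b.0)\{a,c} | (0 | 0 | (0 | 0 | a.0)) has moves ··a··> m10, ··b··> m11
  m9 = 0\{a,c} | (c.(0 | 0) | (0 | 0 | 0)) has moves ··c··> m12
  m10 = (b.0)\{a,c} | (0 | 0 | (0 | 0 | 0)) has moves ··b··> m12
  m11 = 0\{a,c} | (0 | 0 | (0 | 0 | a.0)) has moves ··a··> m12
  m12 = 0\{a,c} | (0 | 0 | (0 | 0 | 0)) has moves ∅
Reachable graph of Q (13 states):
  n0 = a.((b.b.0)\{a,c} | (b.(0 | 0) | (0 | 0 | a.0))) has moves ··a··> n1
  n1 = (b.b.0)\{a,c} | (b.(0 | 0) | (0 | 0 | a.0)) has moves ··a··> n2, ··b··> n3, ··b··> n4
  n2 = (b.b.0)\{a,c} | (b.(0 | 0) | (0 | 0 | 0)) has moves ··b··> n5, ··b··> n6
  n3 = (b.0)\{a,c} | (b.(0 | 0) | (0 | 0 | a.0)) has moves ··a··> n5, ··b··> n7, ··b··> n8
  n4 = (b.b.0)\{a,c} | (0 | 0 | (0 | 0 | a.0)) has moves ··a··> n6, ··b··> n7
  n5 = (b.0)\{a,c} | (b.(0 | 0) | (0 | 0 | 0)) has moves ··b··> n10, ··b··> n9
  n6 = (b.b.0)\{a,c} | (0 | 0 | (0 | 0 | 0)) has moves ··b··> n9
  n7 = (b.0)\{a,c} | (0 | 0 | (0 | 0 | a.0)) has moves ··a··> n9, ··b··> n11
  n8 = 0\{a,c} | (b.(0 | 0) | (0 | 0 | a.0)) has moves ··a··> n10, ··b··> n11
  n9 = (b.0)\{a,c} | (0 | 0 | (0 | 0 | 0)) has moves ··b··> n12
  n10 = 0\{a,c} | (b.(0 | 0) | (0 | 0 | 0)) has moves ··b··> n12
  n11 = 0\{a,c} | (0 | 0 | (0 | 0 | a.0)) has moves ··a··> n12
  n12 = 0\{a,c} | (0 | 0 | (0 | 0 | 0)) has moves ∅
Run σ = ⟨ac⟩ on P: start {m0}
  step 1 (a): {m1}
  step 2 (c): {m4}
  — P admits the full trace.
Run σ = ⟨ac⟩ on Q: start {n0}
  step 1 (a): {n1}
  step 2 (c): no successor for Q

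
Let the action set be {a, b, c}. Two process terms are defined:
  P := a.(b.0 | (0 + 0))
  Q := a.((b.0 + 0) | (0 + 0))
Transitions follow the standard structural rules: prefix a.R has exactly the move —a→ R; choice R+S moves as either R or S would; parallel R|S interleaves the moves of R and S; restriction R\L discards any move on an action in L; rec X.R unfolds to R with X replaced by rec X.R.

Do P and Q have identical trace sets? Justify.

P's transition system — 3 states:
  p0 = a.(b.0 | (0 + 0)) | =a=> p1
  p1 = b.0 | (0 + 0) | =b=> p2
  p2 = 0 | (0 + 0) | ∅
Q's transition system — 3 states:
  q0 = a.((b.0 + 0) | (0 + 0)) | =a=> q1
  q1 = (b.0 + 0) | (0 + 0) | =b=> q2
  q2 = 0 | (0 + 0) | ∅
Coarsest stable partition (strong bisimilarity classes):
  B0 = {p0, q0}
  B1 = {p1, q1}
  B2 = {p2, q2}
p0 ∈ B0, q0 ∈ B0 → same block
Bisimilar ⇒ trace-equivalent.

YES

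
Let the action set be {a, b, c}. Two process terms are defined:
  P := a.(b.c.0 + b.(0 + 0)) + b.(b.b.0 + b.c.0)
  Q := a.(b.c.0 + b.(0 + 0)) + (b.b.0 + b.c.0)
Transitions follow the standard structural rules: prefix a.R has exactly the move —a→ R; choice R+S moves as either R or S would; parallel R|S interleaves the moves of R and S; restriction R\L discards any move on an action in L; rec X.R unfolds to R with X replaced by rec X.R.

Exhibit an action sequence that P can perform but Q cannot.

P's transition system — 7 states:
  p0 = a.(b.c.0 + b.(0 + 0)) + b.(b.b.0 + b.c.0) | -a-> p1, -b-> p2
  p1 = b.c.0 + b.(0 + 0) | -b-> p3, -b-> p4
  p2 = b.b.0 + b.c.0 | -b-> p4, -b-> p5
  p3 = 0 + 0 | stopped
  p4 = c.0 | -c-> p6
  p5 = b.0 | -b-> p6
  p6 = 0 | stopped
Q's transition system — 6 states:
  q0 = a.(b.c.0 + b.(0 + 0)) + (b.b.0 + b.c.0) | -a-> q1, -b-> q2, -b-> q3
  q1 = b.c.0 + b.(0 + 0) | -b-> q3, -b-> q4
  q2 = b.0 | -b-> q5
  q3 = c.0 | -c-> q5
  q4 = 0 + 0 | stopped
  q5 = 0 | stopped
Executing bbb from P (initial set {p0}):
  step 1 (b): {p2}
  step 2 (b): {p4, p5}
  step 3 (b): {p6}
  P completes σ.
Executing bbb from Q (initial set {q0}):
  step 1 (b): {q2, q3}
  step 2 (b): {q5}
  step 3 (b): ∅  — Q cannot continue

bbb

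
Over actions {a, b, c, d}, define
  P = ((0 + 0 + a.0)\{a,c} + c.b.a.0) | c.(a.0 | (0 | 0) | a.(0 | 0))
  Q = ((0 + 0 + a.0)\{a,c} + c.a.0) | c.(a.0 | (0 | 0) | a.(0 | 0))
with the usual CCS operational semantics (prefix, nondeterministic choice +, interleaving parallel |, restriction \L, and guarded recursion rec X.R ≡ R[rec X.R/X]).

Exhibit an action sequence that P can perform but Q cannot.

cb

P's transition system — 20 states:
  p0 = ((0 + 0 + a.0)\{a,c} + c.b.a.0) | c.(a.0 | (0 | 0) | a.(0 | 0)) ⊢ --c--▸ p1, --c--▸ p2
  p1 = ((0 + 0 + a.0)\{a,c} + c.b.a.0) | (a.0 | (0 | 0) | a.(0 | 0)) ⊢ --a--▸ p3, --a--▸ p4, --c--▸ p5
  p2 = b.a.0 | c.(a.0 | (0 | 0) | a.(0 | 0)) ⊢ --b--▸ p6, --c--▸ p5
  p3 = ((0 + 0 + a.0)\{a,c} + c.b.a.0) | (0 | (0 | 0) | a.(0 | 0)) ⊢ --a--▸ p7, --c--▸ p8
  p4 = ((0 + 0 + a.0)\{a,c} + c.b.a.0) | (a.0 | (0 | 0) | (0 | 0)) ⊢ --a--▸ p7, --c--▸ p9
  p5 = b.a.0 | (a.0 | (0 | 0) | a.(0 | 0)) ⊢ --a--▸ p8, --a--▸ p9, --b--▸ p10
  p6 = a.0 | c.(a.0 | (0 | 0) | a.(0 | 0)) ⊢ --a--▸ p11, --c--▸ p10
  p7 = ((0 + 0 + a.0)\{a,c} + c.b.a.0) | (0 | (0 | 0) | (0 | 0)) ⊢ --c--▸ p12
  p8 = b.a.0 | (0 | (0 | 0) | a.(0 | 0)) ⊢ --a--▸ p12, --b--▸ p13
  p9 = b.a.0 | (a.0 | (0 | 0) | (0 | 0)) ⊢ --a--▸ p12, --b--▸ p14
  p10 = a.0 | (a.0 | (0 | 0) | a.(0 | 0)) ⊢ --a--▸ p13, --a--▸ p14, --a--▸ p15
  p11 = 0 | c.(a.0 | (0 | 0) | a.(0 | 0)) ⊢ --c--▸ p15
  p12 = b.a.0 | (0 | (0 | 0) | (0 | 0)) ⊢ --b--▸ p16
  p13 = a.0 | (0 | (0 | 0) | a.(0 | 0)) ⊢ --a--▸ p16, --a--▸ p17
  p14 = a.0 | (a.0 | (0 | 0) | (0 | 0)) ⊢ --a--▸ p16, --a--▸ p18
  p15 = 0 | (a.0 | (0 | 0) | a.(0 | 0)) ⊢ --a--▸ p17, --a--▸ p18
  p16 = a.0 | (0 | (0 | 0) | (0 | 0)) ⊢ --a--▸ p19
  p17 = 0 | (0 | (0 | 0) | a.(0 | 0)) ⊢ --a--▸ p19
  p18 = 0 | (a.0 | (0 | 0) | (0 | 0)) ⊢ --a--▸ p19
  p19 = 0 | (0 | (0 | 0) | (0 | 0)) ⊢ ∅
Q's transition system — 15 states:
  q0 = ((0 + 0 + a.0)\{a,c} + c.a.0) | c.(a.0 | (0 | 0) | a.(0 | 0)) ⊢ --c--▸ q1, --c--▸ q2
  q1 = ((0 + 0 + a.0)\{a,c} + c.a.0) | (a.0 | (0 | 0) | a.(0 | 0)) ⊢ --a--▸ q3, --a--▸ q4, --c--▸ q5
  q2 = a.0 | c.(a.0 | (0 | 0) | a.(0 | 0)) ⊢ --a--▸ q6, --c--▸ q5
  q3 = ((0 + 0 + a.0)\{a,c} + c.a.0) | (0 | (0 | 0) | a.(0 | 0)) ⊢ --a--▸ q7, --c--▸ q8
  q4 = ((0 + 0 + a.0)\{a,c} + c.a.0) | (a.0 | (0 | 0) | (0 | 0)) ⊢ --a--▸ q7, --c--▸ q9
  q5 = a.0 | (a.0 | (0 | 0) | a.(0 | 0)) ⊢ --a--▸ q10, --a--▸ q8, --a--▸ q9
  q6 = 0 | c.(a.0 | (0 | 0) | a.(0 | 0)) ⊢ --c--▸ q10
  q7 = ((0 + 0 + a.0)\{a,c} + c.a.0) | (0 | (0 | 0) | (0 | 0)) ⊢ --c--▸ q11
  q8 = a.0 | (0 | (0 | 0) | a.(0 | 0)) ⊢ --a--▸ q11, --a--▸ q12
  q9 = a.0 | (a.0 | (0 | 0) | (0 | 0)) ⊢ --a--▸ q11, --a--▸ q13
  q10 = 0 | (a.0 | (0 | 0) | a.(0 | 0)) ⊢ --a--▸ q12, --a--▸ q13
  q11 = a.0 | (0 | (0 | 0) | (0 | 0)) ⊢ --a--▸ q14
  q12 = 0 | (0 | (0 | 0) | a.(0 | 0)) ⊢ --a--▸ q14
  q13 = 0 | (a.0 | (0 | 0) | (0 | 0)) ⊢ --a--▸ q14
  q14 = 0 | (0 | (0 | 0) | (0 | 0)) ⊢ ∅
Trace ⟨cb⟩ through P, begin at {p0}:
  step 1 (c): {p1, p2}
  step 2 (b): {p6}
  — P admits the full trace.
Trace ⟨cb⟩ through Q, begin at {q0}:
  step 1 (c): {q1, q2}
  step 2 (b): ∅  — Q cannot continue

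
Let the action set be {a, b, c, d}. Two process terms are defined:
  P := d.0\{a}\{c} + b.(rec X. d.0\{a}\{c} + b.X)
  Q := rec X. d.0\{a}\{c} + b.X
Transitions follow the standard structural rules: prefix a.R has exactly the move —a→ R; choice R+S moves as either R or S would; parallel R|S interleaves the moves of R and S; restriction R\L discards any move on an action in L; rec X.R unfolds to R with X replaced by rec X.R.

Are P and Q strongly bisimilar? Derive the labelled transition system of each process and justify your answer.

LTS(P): 3 reachable states
  m0 = d.0\{a}\{c} + b.(rec X. d.0\{a}\{c} + b.X) | --b--▸ m1, --d--▸ m2
  m1 = rec X. d.0\{a}\{c} + b.X | --b--▸ m1, --d--▸ m2
  m2 = 0\{a}\{c} | stopped
LTS(Q): 2 reachable states
  n0 = rec X. d.0\{a}\{c} + b.X | --b--▸ n0, --d--▸ n1
  n1 = 0\{a}\{c} | stopped
Partition-refinement fixed point:
  B0 = {m0, m1, n0}
  B1 = {m2, n1}
m0 ∈ B0, n0 ∈ B0 → same block

P ~ Q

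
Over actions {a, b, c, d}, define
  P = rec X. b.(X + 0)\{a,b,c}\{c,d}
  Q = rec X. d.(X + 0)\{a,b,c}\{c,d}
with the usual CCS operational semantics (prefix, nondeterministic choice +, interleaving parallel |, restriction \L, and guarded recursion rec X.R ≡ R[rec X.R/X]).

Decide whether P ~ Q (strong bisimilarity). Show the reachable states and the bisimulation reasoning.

Reachable graph of P (2 states):
  m0 = rec X. b.(X + 0)\{a,b,c}\{c,d} has moves —b→ m1
  m1 = ((rec X. b.(X + 0)\{a,b,c}\{c,d}) + 0)\{a,b,c}\{c,d} has moves ∅
Reachable graph of Q (2 states):
  n0 = rec X. d.(X + 0)\{a,b,c}\{c,d} has moves —d→ n1
  n1 = ((rec X. d.(X + 0)\{a,b,c}\{c,d}) + 0)\{a,b,c}\{c,d} has moves ∅
Coarsest stable partition (strong bisimilarity classes):
  B0 = {m0}
  B1 = {m1, n1}
  B2 = {n0}
m0 ∈ B0, n0 ∈ B2 → different blocks

P ≁ Q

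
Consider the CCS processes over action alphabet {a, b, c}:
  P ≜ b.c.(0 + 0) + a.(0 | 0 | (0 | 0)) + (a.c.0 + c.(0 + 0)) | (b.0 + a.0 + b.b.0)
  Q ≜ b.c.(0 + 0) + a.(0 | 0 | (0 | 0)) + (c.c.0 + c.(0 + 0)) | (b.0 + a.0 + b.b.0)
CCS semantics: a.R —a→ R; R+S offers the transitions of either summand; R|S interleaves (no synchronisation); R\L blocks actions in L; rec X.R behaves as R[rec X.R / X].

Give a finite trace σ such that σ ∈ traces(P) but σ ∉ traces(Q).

P's transition system — 15 states:
  m0 = b.c.(0 + 0) + a.(0 | 0 | (0 | 0)) + (a.c.0 + c.(0 + 0)) | (b.0 + a.0 + b.b.0) | =a=> m1, =a=> m2, =a=> m3, =b=> m1, =b=> m4, =b=> m5, =c=> m6
  m1 = (a.c.0 + c.(0 + 0)) | 0 | =a=> m7, =c=> m8
  m2 = 0 | 0 | (0 | 0) | stopped
  m3 = c.0 | (b.0 + a.0 + b.b.0) | =a=> m7, =b=> m7, =b=> m9, =c=> m10
  m4 = (a.c.0 + c.(0 + 0)) | b.0 | =a=> m9, =b=> m1, =c=> m11
  m5 = c.(0 + 0) | =c=> m12
  m6 = (0 + 0) | (b.0 + a.0 + b.b.0) | =a=> m8, =b=> m11, =b=> m8
  m7 = c.0 | 0 | =c=> m13
  m8 = (0 + 0) | 0 | stopped
  m9 = c.0 | b.0 | =b=> m7, =c=> m14
  m10 = 0 | (b.0 + a.0 + b.b.0) | =a=> m13, =b=> m13, =b=> m14
  m11 = (0 + 0) | b.0 | =b=> m8
  m12 = 0 + 0 | stopped
  m13 = 0 | 0 | stopped
  m14 = 0 | b.0 | =b=> m13
Q's transition system — 15 states:
  n0 = b.c.(0 + 0) + a.(0 | 0 | (0 | 0)) + (c.c.0 + c.(0 + 0)) | (b.0 + a.0 + b.b.0) | =a=> n1, =a=> n2, =b=> n1, =b=> n3, =b=> n4, =c=> n5, =c=> n6
  n1 = (c.c.0 + c.(0 + 0)) | 0 | =c=> n7, =c=> n8
  n2 = 0 | 0 | (0 | 0) | stopped
  n3 = (c.c.0 + c.(0 + 0)) | b.0 | =b=> n1, =c=> n10, =c=> n9
  n4 = c.(0 + 0) | =c=> n11
  n5 = (0 + 0) | (b.0 + a.0 + b.b.0) | =a=> n7, =b=> n7, =b=> n9
  n6 = c.0 | (b.0 + a.0 + b.b.0) | =a=> n8, =b=> n10, =b=> n8, =c=> n12
  n7 = (0 + 0) | 0 | stopped
  n8 = c.0 | 0 | =c=> n13
  n9 = (0 + 0) | b.0 | =b=> n7
  n10 = c.0 | b.0 | =b=> n8, =c=> n14
  n11 = 0 + 0 | stopped
  n12 = 0 | (b.0 + a.0 + b.b.0) | =a=> n13, =b=> n13, =b=> n14
  n13 = 0 | 0 | stopped
  n14 = 0 | b.0 | =b=> n13
Run σ = ⟨aa⟩ on P: start {m0}
  step 1 (a): {m1, m2, m3}
  step 2 (a): {m7}
  P completes σ.
Run σ = ⟨aa⟩ on Q: start {n0}
  step 1 (a): {n1, n2}
  step 2 (a): ∅  — Q cannot continue

aa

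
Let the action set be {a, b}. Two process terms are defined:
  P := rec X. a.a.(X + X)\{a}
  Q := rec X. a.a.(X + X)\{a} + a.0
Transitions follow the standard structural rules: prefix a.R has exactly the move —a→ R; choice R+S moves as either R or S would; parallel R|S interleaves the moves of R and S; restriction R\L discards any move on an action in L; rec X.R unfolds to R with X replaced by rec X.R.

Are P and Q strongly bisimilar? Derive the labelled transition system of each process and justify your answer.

P's transition system — 3 states:
  s0 = rec X. a.a.(X + X)\{a} :: --a--▸ s1
  s1 = a.((rec X. a.a.(X + X)\{a}) + (rec X. a.a.(X + X)\{a}))\{a} :: --a--▸ s2
  s2 = ((rec X. a.a.(X + X)\{a}) + (rec X. a.a.(X + X)\{a}))\{a} :: ∅
Q's transition system — 4 states:
  t0 = rec X. a.a.(X + X)\{a} + a.0 :: --a--▸ t1, --a--▸ t2
  t1 = 0 :: ∅
  t2 = a.((rec X. a.a.(X + X)\{a} + a.0) + (rec X. a.a.(X + X)\{a} + a.0))\{a} :: --a--▸ t3
  t3 = ((rec X. a.a.(X + X)\{a} + a.0) + (rec X. a.a.(X + X)\{a} + a.0))\{a} :: ∅
Bisimilarity quotient blocks:
  B0 = {s0}
  B1 = {s1, t2}
  B2 = {s2, t1, t3}
  B3 = {t0}
s0 ∈ B0, t0 ∈ B3 → different blocks

NO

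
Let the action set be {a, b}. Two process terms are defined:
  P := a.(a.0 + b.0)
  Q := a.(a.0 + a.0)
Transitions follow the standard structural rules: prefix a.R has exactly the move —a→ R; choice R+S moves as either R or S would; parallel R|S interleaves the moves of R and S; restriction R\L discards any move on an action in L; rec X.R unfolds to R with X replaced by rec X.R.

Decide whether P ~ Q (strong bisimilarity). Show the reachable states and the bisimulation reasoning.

P ≁ Q

Reachable graph of P (3 states):
  m0 = a.(a.0 + b.0) has moves -a-> m1
  m1 = a.0 + b.0 has moves -a-> m2, -b-> m2
  m2 = 0 has moves ∅
Reachable graph of Q (3 states):
  n0 = a.(a.0 + a.0) has moves -a-> n1
  n1 = a.0 + a.0 has moves -a-> n2
  n2 = 0 has moves ∅
Bisimilarity quotient blocks:
  B0 = {m0}
  B1 = {m1}
  B2 = {m2, n2}
  B3 = {n0}
  B4 = {n1}
m0 ∈ B0, n0 ∈ B3 → different blocks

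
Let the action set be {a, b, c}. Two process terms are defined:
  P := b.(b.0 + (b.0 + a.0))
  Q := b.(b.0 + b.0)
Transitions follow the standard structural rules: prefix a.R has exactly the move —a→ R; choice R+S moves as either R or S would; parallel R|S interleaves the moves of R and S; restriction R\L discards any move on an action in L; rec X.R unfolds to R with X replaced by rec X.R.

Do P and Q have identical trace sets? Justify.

NO — witness ⟨ba⟩

Reachable graph of P (3 states):
  u0 = b.(b.0 + (b.0 + a.0)) ⊢ --b--▸ u1
  u1 = b.0 + (b.0 + a.0) ⊢ --a--▸ u2, --b--▸ u2
  u2 = 0 ⊢ stopped
Reachable graph of Q (3 states):
  v0 = b.(b.0 + b.0) ⊢ --b--▸ v1
  v1 = b.0 + b.0 ⊢ --b--▸ v2
  v2 = 0 ⊢ stopped
Trace ⟨ba⟩ through P, begin at {u0}:
  after b @ step 1: {u1}
  after a @ step 2: {u2}
  — P admits the full trace.
Trace ⟨ba⟩ through Q, begin at {v0}:
  after b @ step 1: {v1}
  after a @ step 2: ∅ (Q stuck)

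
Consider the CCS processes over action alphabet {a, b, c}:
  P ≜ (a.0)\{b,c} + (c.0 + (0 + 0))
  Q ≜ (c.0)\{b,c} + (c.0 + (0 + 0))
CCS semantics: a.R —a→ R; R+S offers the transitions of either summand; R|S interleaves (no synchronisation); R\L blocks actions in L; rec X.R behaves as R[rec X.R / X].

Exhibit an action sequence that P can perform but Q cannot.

Reachable graph of P (3 states):
  p0 = (a.0)\{b,c} + (c.0 + (0 + 0)) has moves --a--▸ p1, --c--▸ p2
  p1 = 0\{b,c} has moves (no moves)
  p2 = 0 has moves (no moves)
Reachable graph of Q (2 states):
  q0 = (c.0)\{b,c} + (c.0 + (0 + 0)) has moves --c--▸ q1
  q1 = 0 has moves (no moves)
Executing a from P (initial set {p0}):
  after a @ step 1: {p1}
  — P admits the full trace.
Executing a from Q (initial set {q0}):
  after a @ step 1: ∅  — Q cannot continue

a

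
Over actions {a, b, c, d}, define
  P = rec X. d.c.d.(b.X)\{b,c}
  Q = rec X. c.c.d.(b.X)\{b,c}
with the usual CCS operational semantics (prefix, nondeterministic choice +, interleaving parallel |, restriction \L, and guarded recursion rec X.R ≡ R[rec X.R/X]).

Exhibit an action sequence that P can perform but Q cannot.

d

Reachable graph of P (4 states):
  p0 = rec X. d.c.d.(b.X)\{b,c} ⊢ -d-> p1
  p1 = c.d.(b.(rec X. d.c.d.(b.X)\{b,c}))\{b,c} ⊢ -c-> p2
  p2 = d.(b.(rec X. d.c.d.(b.X)\{b,c}))\{b,c} ⊢ -d-> p3
  p3 = (b.(rec X. d.c.d.(b.X)\{b,c}))\{b,c} ⊢ ·
Reachable graph of Q (4 states):
  q0 = rec X. c.c.d.(b.X)\{b,c} ⊢ -c-> q1
  q1 = c.d.(b.(rec X. c.c.d.(b.X)\{b,c}))\{b,c} ⊢ -c-> q2
  q2 = d.(b.(rec X. c.c.d.(b.X)\{b,c}))\{b,c} ⊢ -d-> q3
  q3 = (b.(rec X. c.c.d.(b.X)\{b,c}))\{b,c} ⊢ ·
Trace ⟨d⟩ through P, begin at {p0}:
  [1] d ⇒ {p1}
  P completes σ.
Trace ⟨d⟩ through Q, begin at {q0}:
  [1] d ⇒ ∅  — Q cannot continue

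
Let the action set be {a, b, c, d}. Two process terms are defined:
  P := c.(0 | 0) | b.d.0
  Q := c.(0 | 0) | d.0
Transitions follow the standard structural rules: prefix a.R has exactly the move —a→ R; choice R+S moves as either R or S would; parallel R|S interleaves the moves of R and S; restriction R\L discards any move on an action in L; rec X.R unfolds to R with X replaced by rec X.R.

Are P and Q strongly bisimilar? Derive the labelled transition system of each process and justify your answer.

Reachable graph of P (6 states):
  p0 = c.(0 | 0) | b.d.0 → --b--▸ p1, --c--▸ p2
  p1 = c.(0 | 0) | d.0 → --c--▸ p3, --d--▸ p4
  p2 = 0 | 0 | b.d.0 → --b--▸ p3
  p3 = 0 | 0 | d.0 → --d--▸ p5
  p4 = c.(0 | 0) | 0 → --c--▸ p5
  p5 = 0 | 0 | 0 → stopped
Reachable graph of Q (4 states):
  q0 = c.(0 | 0) | d.0 → --c--▸ q1, --d--▸ q2
  q1 = 0 | 0 | d.0 → --d--▸ q3
  q2 = c.(0 | 0) | 0 → --c--▸ q3
  q3 = 0 | 0 | 0 → stopped
Partition-refinement fixed point:
  B0 = {p0}
  B1 = {p2}
  B2 = {p3, q1}
  B3 = {p5, q3}
  B4 = {p1, q0}
  B5 = {p4, q2}
p0 ∈ B0, q0 ∈ B4 → different blocks

NO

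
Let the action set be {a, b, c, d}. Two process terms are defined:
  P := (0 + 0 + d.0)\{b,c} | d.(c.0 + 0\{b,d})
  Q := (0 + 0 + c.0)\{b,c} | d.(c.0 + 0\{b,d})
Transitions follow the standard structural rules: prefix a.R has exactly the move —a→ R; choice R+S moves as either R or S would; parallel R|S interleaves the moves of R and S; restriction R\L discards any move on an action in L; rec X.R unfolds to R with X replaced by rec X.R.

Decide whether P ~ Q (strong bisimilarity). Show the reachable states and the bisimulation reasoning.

P's transition system — 6 states:
  s0 = (0 + 0 + d.0)\{b,c} | d.(c.0 + 0\{b,d}) | ··d··> s1, ··d··> s2
  s1 = (0 + 0 + d.0)\{b,c} | (c.0 + 0\{b,d}) | ··c··> s3, ··d··> s4
  s2 = 0\{b,c} | d.(c.0 + 0\{b,d}) | ··d··> s4
  s3 = (0 + 0 + d.0)\{b,c} | 0 | ··d··> s5
  s4 = 0\{b,c} | (c.0 + 0\{b,d}) | ··c··> s5
  s5 = 0\{b,c} | 0 | (no moves)
Q's transition system — 3 states:
  t0 = (0 + 0 + c.0)\{b,c} | d.(c.0 + 0\{b,d}) | ··d··> t1
  t1 = (0 + 0 + c.0)\{b,c} | (c.0 + 0\{b,d}) | ··c··> t2
  t2 = (0 + 0 + c.0)\{b,c} | 0 | (no moves)
Partition-refinement fixed point:
  B0 = {s0}
  B1 = {s1}
  B2 = {s4, t1}
  B3 = {s5, t2}
  B4 = {s3}
  B5 = {s2, t0}
s0 ∈ B0, t0 ∈ B5 → different blocks

P ≁ Q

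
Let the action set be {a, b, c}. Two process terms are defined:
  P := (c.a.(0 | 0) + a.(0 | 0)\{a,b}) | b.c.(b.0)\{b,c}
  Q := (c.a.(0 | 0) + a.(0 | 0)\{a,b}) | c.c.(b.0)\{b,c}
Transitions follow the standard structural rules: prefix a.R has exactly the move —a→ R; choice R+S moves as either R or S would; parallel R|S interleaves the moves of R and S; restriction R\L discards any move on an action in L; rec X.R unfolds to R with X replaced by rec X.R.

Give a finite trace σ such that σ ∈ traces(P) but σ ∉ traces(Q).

Reachable graph of P (12 states):
  u0 = (c.a.(0 | 0) + a.(0 | 0)\{a,b}) | b.c.(b.0)\{b,c} → --a--▸ u1, --b--▸ u2, --c--▸ u3
  u1 = (0 | 0)\{a,b} | b.c.(b.0)\{b,c} → --b--▸ u4
  u2 = (c.a.(0 | 0) + a.(0 | 0)\{a,b}) | c.(b.0)\{b,c} → --a--▸ u4, --c--▸ u5, --c--▸ u6
  u3 = a.(0 | 0) | b.c.(b.0)\{b,c} → --a--▸ u7, --b--▸ u6
  u4 = (0 | 0)\{a,b} | c.(b.0)\{b,c} → --c--▸ u8
  u5 = (c.a.(0 | 0) + a.(0 | 0)\{a,b}) | (b.0)\{b,c} → --a--▸ u8, --c--▸ u9
  u6 = a.(0 | 0) | c.(b.0)\{b,c} → --a--▸ u10, --c--▸ u9
  u7 = 0 | 0 | b.c.(b.0)\{b,c} → --b--▸ u10
  u8 = (0 | 0)\{a,b} | (b.0)\{b,c} → stopped
  u9 = a.(0 | 0) | (b.0)\{b,c} → --a--▸ u11
  u10 = 0 | 0 | c.(b.0)\{b,c} → --c--▸ u11
  u11 = 0 | 0 | (b.0)\{b,c} → stopped
Reachable graph of Q (12 states):
  v0 = (c.a.(0 | 0) + a.(0 | 0)\{a,b}) | c.c.(b.0)\{b,c} → --a--▸ v1, --c--▸ v2, --c--▸ v3
  v1 = (0 | 0)\{a,b} | c.c.(b.0)\{b,c} → --c--▸ v4
  v2 = (c.a.(0 | 0) + a.(0 | 0)\{a,b}) | c.(b.0)\{b,c} → --a--▸ v4, --c--▸ v5, --c--▸ v6
  v3 = a.(0 | 0) | c.c.(b.0)\{b,c} → --a--▸ v7, --c--▸ v6
  v4 = (0 | 0)\{a,b} | c.(b.0)\{b,c} → --c--▸ v8
  v5 = (c.a.(0 | 0) + a.(0 | 0)\{a,b}) | (b.0)\{b,c} → --a--▸ v8, --c--▸ v9
  v6 = a.(0 | 0) | c.(b.0)\{b,c} → --a--▸ v10, --c--▸ v9
  v7 = 0 | 0 | c.c.(b.0)\{b,c} → --c--▸ v10
  v8 = (0 | 0)\{a,b} | (b.0)\{b,c} → stopped
  v9 = a.(0 | 0) | (b.0)\{b,c} → --a--▸ v11
  v10 = 0 | 0 | c.(b.0)\{b,c} → --c--▸ v11
  v11 = 0 | 0 | (b.0)\{b,c} → stopped
Trace ⟨b⟩ through P, begin at {u0}:
  step 1 (b): {u2}
  ✓ P
Trace ⟨b⟩ through Q, begin at {v0}:
  step 1 (b): ∅ (Q stuck)

b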